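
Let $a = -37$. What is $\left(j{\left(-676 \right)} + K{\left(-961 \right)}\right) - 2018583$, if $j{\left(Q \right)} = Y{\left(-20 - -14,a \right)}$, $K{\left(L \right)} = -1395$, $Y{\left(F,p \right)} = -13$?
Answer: $-2019991$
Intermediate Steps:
$j{\left(Q \right)} = -13$
$\left(j{\left(-676 \right)} + K{\left(-961 \right)}\right) - 2018583 = \left(-13 - 1395\right) - 2018583 = -1408 - 2018583 = -2019991$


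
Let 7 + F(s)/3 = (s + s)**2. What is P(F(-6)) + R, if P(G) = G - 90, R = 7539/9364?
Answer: 3013383/9364 ≈ 321.81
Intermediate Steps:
F(s) = -21 + 12*s**2 (F(s) = -21 + 3*(s + s)**2 = -21 + 3*(2*s)**2 = -21 + 3*(4*s**2) = -21 + 12*s**2)
R = 7539/9364 (R = 7539*(1/9364) = 7539/9364 ≈ 0.80510)
P(G) = -90 + G
P(F(-6)) + R = (-90 + (-21 + 12*(-6)**2)) + 7539/9364 = (-90 + (-21 + 12*36)) + 7539/9364 = (-90 + (-21 + 432)) + 7539/9364 = (-90 + 411) + 7539/9364 = 321 + 7539/9364 = 3013383/9364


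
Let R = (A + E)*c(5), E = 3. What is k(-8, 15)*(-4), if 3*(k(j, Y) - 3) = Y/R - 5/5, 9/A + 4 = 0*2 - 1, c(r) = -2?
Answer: -7/3 ≈ -2.3333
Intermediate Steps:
A = -9/5 (A = 9/(-4 + (0*2 - 1)) = 9/(-4 + (0 - 1)) = 9/(-4 - 1) = 9/(-5) = 9*(-1/5) = -9/5 ≈ -1.8000)
R = -12/5 (R = (-9/5 + 3)*(-2) = (6/5)*(-2) = -12/5 ≈ -2.4000)
k(j, Y) = 8/3 - 5*Y/36 (k(j, Y) = 3 + (Y/(-12/5) - 5/5)/3 = 3 + (Y*(-5/12) - 5*1/5)/3 = 3 + (-5*Y/12 - 1)/3 = 3 + (-1 - 5*Y/12)/3 = 3 + (-1/3 - 5*Y/36) = 8/3 - 5*Y/36)
k(-8, 15)*(-4) = (8/3 - 5/36*15)*(-4) = (8/3 - 25/12)*(-4) = (7/12)*(-4) = -7/3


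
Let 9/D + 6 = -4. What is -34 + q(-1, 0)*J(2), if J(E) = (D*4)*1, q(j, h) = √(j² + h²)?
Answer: -188/5 ≈ -37.600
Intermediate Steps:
D = -9/10 (D = 9/(-6 - 4) = 9/(-10) = 9*(-⅒) = -9/10 ≈ -0.90000)
q(j, h) = √(h² + j²)
J(E) = -18/5 (J(E) = -9/10*4*1 = -18/5*1 = -18/5)
-34 + q(-1, 0)*J(2) = -34 + √(0² + (-1)²)*(-18/5) = -34 + √(0 + 1)*(-18/5) = -34 + √1*(-18/5) = -34 + 1*(-18/5) = -34 - 18/5 = -188/5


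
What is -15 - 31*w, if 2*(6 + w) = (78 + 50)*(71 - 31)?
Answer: -79189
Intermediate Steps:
w = 2554 (w = -6 + ((78 + 50)*(71 - 31))/2 = -6 + (128*40)/2 = -6 + (½)*5120 = -6 + 2560 = 2554)
-15 - 31*w = -15 - 31*2554 = -15 - 79174 = -79189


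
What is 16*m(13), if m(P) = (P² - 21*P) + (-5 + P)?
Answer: -1536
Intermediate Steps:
m(P) = -5 + P² - 20*P
16*m(13) = 16*(-5 + 13² - 20*13) = 16*(-5 + 169 - 260) = 16*(-96) = -1536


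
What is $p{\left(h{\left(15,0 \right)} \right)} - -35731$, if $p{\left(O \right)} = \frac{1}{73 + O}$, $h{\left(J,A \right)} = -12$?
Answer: $\frac{2179592}{61} \approx 35731.0$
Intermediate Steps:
$p{\left(h{\left(15,0 \right)} \right)} - -35731 = \frac{1}{73 - 12} - -35731 = \frac{1}{61} + 35731 = \frac{2179592}{61}$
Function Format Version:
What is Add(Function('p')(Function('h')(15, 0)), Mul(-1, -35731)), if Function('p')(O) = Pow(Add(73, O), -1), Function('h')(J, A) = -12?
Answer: Rational(2179592, 61) ≈ 35731.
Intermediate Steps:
Add(Function('p')(Function('h')(15, 0)), Mul(-1, -35731)) = Add(Pow(Add(73, -12), -1), Mul(-1, -35731)) = Add(Pow(61, -1), 35731) = Add(Rational(1, 61), 35731) = Rational(2179592, 61)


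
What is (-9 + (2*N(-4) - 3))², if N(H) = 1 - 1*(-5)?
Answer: 0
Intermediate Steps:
N(H) = 6 (N(H) = 1 + 5 = 6)
(-9 + (2*N(-4) - 3))² = (-9 + (2*6 - 3))² = (-9 + (12 - 3))² = (-9 + 9)² = 0² = 0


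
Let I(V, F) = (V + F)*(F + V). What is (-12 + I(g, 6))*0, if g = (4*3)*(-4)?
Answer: 0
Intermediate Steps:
g = -48 (g = 12*(-4) = -48)
I(V, F) = (F + V)² (I(V, F) = (F + V)*(F + V) = (F + V)²)
(-12 + I(g, 6))*0 = (-12 + (6 - 48)²)*0 = (-12 + (-42)²)*0 = (-12 + 1764)*0 = 1752*0 = 0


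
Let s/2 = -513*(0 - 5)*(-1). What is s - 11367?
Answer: -16497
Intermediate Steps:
s = -5130 (s = 2*(-513*(0 - 5)*(-1)) = 2*(-(-2565)*(-1)) = 2*(-513*5) = 2*(-2565) = -5130)
s - 11367 = -5130 - 11367 = -16497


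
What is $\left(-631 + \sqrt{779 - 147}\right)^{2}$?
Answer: $398793 - 2524 \sqrt{158} \approx 3.6707 \cdot 10^{5}$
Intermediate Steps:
$\left(-631 + \sqrt{779 - 147}\right)^{2} = \left(-631 + \sqrt{632}\right)^{2} = \left(-631 + 2 \sqrt{158}\right)^{2}$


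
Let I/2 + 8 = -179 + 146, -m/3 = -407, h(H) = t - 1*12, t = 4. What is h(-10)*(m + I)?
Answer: -9112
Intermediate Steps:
h(H) = -8 (h(H) = 4 - 1*12 = 4 - 12 = -8)
m = 1221 (m = -3*(-407) = 1221)
I = -82 (I = -16 + 2*(-179 + 146) = -16 + 2*(-33) = -16 - 66 = -82)
h(-10)*(m + I) = -8*(1221 - 82) = -8*1139 = -9112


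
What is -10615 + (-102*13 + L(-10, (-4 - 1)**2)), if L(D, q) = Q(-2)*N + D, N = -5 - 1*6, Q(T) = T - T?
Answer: -11951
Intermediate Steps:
Q(T) = 0
N = -11 (N = -5 - 6 = -11)
L(D, q) = D (L(D, q) = 0*(-11) + D = 0 + D = D)
-10615 + (-102*13 + L(-10, (-4 - 1)**2)) = -10615 + (-102*13 - 10) = -10615 + (-1326 - 10) = -10615 - 1336 = -11951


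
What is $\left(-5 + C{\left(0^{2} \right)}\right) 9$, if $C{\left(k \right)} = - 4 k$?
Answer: $-45$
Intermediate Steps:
$\left(-5 + C{\left(0^{2} \right)}\right) 9 = \left(-5 - 4 \cdot 0^{2}\right) 9 = \left(-5 - 0\right) 9 = \left(-5 + 0\right) 9 = \left(-5\right) 9 = -45$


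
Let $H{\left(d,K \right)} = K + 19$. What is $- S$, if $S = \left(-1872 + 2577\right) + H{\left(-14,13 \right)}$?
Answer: $-737$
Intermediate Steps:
$H{\left(d,K \right)} = 19 + K$
$S = 737$ ($S = \left(-1872 + 2577\right) + \left(19 + 13\right) = 705 + 32 = 737$)
$- S = \left(-1\right) 737 = -737$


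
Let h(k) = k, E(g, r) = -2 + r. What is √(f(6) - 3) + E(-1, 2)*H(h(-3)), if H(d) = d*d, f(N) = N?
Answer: √3 ≈ 1.7320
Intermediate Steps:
H(d) = d²
√(f(6) - 3) + E(-1, 2)*H(h(-3)) = √(6 - 3) + (-2 + 2)*(-3)² = √3 + 0*9 = √3 + 0 = √3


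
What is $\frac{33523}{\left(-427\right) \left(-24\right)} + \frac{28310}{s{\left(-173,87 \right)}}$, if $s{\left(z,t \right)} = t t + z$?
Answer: $\frac{19216321}{2706936} \approx 7.0989$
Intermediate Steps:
$s{\left(z,t \right)} = z + t^{2}$ ($s{\left(z,t \right)} = t^{2} + z = z + t^{2}$)
$\frac{33523}{\left(-427\right) \left(-24\right)} + \frac{28310}{s{\left(-173,87 \right)}} = \frac{33523}{\left(-427\right) \left(-24\right)} + \frac{28310}{-173 + 87^{2}} = \frac{33523}{10248} + \frac{28310}{-173 + 7569} = 33523 \cdot \frac{1}{10248} + \frac{28310}{7396} = \frac{4789}{1464} + 28310 \cdot \frac{1}{7396} = \frac{4789}{1464} + \frac{14155}{3698} = \frac{19216321}{2706936}$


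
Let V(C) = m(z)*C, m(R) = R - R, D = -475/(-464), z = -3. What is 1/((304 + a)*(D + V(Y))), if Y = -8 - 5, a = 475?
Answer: 464/370025 ≈ 0.0012540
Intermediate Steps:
Y = -13
D = 475/464 (D = -475*(-1/464) = 475/464 ≈ 1.0237)
m(R) = 0
V(C) = 0 (V(C) = 0*C = 0)
1/((304 + a)*(D + V(Y))) = 1/((304 + 475)*(475/464 + 0)) = 1/(779*(475/464)) = 1/(370025/464) = 464/370025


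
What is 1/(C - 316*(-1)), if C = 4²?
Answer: 1/332 ≈ 0.0030120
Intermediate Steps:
C = 16
1/(C - 316*(-1)) = 1/(16 - 316*(-1)) = 1/(16 + 316) = 1/332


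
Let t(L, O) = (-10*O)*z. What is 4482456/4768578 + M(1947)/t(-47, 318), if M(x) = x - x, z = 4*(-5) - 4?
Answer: 747076/794763 ≈ 0.94000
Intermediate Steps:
z = -24 (z = -20 - 4 = -24)
M(x) = 0
t(L, O) = 240*O (t(L, O) = -10*O*(-24) = 240*O)
4482456/4768578 + M(1947)/t(-47, 318) = 4482456/4768578 + 0/((240*318)) = 4482456*(1/4768578) + 0/76320 = 747076/794763 + 0*(1/76320) = 747076/794763 + 0 = 747076/794763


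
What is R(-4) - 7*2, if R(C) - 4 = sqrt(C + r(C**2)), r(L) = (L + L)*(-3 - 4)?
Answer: -10 + 2*I*sqrt(57) ≈ -10.0 + 15.1*I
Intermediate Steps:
r(L) = -14*L (r(L) = (2*L)*(-7) = -14*L)
R(C) = 4 + sqrt(C - 14*C**2)
R(-4) - 7*2 = (4 + sqrt(-4*(1 - 14*(-4)))) - 7*2 = (4 + sqrt(-4*(1 + 56))) - 14 = (4 + sqrt(-4*57)) - 14 = (4 + sqrt(-228)) - 14 = (4 + 2*I*sqrt(57)) - 14 = -10 + 2*I*sqrt(57)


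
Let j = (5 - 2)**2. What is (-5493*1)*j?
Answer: -49437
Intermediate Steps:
j = 9 (j = 3**2 = 9)
(-5493*1)*j = -5493*1*9 = -5493*9 = -49437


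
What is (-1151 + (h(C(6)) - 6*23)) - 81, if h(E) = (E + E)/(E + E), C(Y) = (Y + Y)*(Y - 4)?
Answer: -1369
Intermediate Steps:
C(Y) = 2*Y*(-4 + Y) (C(Y) = (2*Y)*(-4 + Y) = 2*Y*(-4 + Y))
h(E) = 1 (h(E) = (2*E)/((2*E)) = (2*E)*(1/(2*E)) = 1)
(-1151 + (h(C(6)) - 6*23)) - 81 = (-1151 + (1 - 6*23)) - 81 = (-1151 + (1 - 138)) - 81 = (-1151 - 137) - 81 = -1288 - 81 = -1369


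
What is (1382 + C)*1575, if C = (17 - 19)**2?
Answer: 2182950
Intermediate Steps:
C = 4 (C = (-2)**2 = 4)
(1382 + C)*1575 = (1382 + 4)*1575 = 1386*1575 = 2182950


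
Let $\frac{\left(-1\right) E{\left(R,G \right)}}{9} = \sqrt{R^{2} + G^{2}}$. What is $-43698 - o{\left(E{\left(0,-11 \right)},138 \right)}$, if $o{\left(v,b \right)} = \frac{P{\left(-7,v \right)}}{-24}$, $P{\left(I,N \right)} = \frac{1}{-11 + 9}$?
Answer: $- \frac{2097505}{48} \approx -43698.0$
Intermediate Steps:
$E{\left(R,G \right)} = - 9 \sqrt{G^{2} + R^{2}}$ ($E{\left(R,G \right)} = - 9 \sqrt{R^{2} + G^{2}} = - 9 \sqrt{G^{2} + R^{2}}$)
$P{\left(I,N \right)} = - \frac{1}{2}$ ($P{\left(I,N \right)} = \frac{1}{-2} = - \frac{1}{2}$)
$o{\left(v,b \right)} = \frac{1}{48}$ ($o{\left(v,b \right)} = - \frac{1}{2 \left(-24\right)} = \left(- \frac{1}{2}\right) \left(- \frac{1}{24}\right) = \frac{1}{48}$)
$-43698 - o{\left(E{\left(0,-11 \right)},138 \right)} = -43698 - \frac{1}{48} = - \frac{2097505}{48}$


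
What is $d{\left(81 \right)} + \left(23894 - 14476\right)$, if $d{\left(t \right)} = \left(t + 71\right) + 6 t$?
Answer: $10056$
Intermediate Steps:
$d{\left(t \right)} = 71 + 7 t$ ($d{\left(t \right)} = \left(71 + t\right) + 6 t = 71 + 7 t$)
$d{\left(81 \right)} + \left(23894 - 14476\right) = \left(71 + 7 \cdot 81\right) + \left(23894 - 14476\right) = \left(71 + 567\right) + 9418 = 638 + 9418 = 10056$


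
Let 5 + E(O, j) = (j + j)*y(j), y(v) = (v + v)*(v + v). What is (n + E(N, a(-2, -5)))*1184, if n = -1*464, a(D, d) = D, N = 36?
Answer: -631072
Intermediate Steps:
y(v) = 4*v² (y(v) = (2*v)*(2*v) = 4*v²)
n = -464
E(O, j) = -5 + 8*j³ (E(O, j) = -5 + (j + j)*(4*j²) = -5 + (2*j)*(4*j²) = -5 + 8*j³)
(n + E(N, a(-2, -5)))*1184 = (-464 + (-5 + 8*(-2)³))*1184 = (-464 + (-5 + 8*(-8)))*1184 = (-464 + (-5 - 64))*1184 = (-464 - 69)*1184 = -533*1184 = -631072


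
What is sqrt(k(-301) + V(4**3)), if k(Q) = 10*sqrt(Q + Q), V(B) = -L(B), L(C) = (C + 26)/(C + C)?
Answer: sqrt(-45 + 640*I*sqrt(602))/8 ≈ 11.06 + 11.092*I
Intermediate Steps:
L(C) = (26 + C)/(2*C) (L(C) = (26 + C)/((2*C)) = (26 + C)*(1/(2*C)) = (26 + C)/(2*C))
V(B) = -(26 + B)/(2*B)
k(Q) = 10*sqrt(2)*sqrt(Q) (k(Q) = 10*sqrt(2*Q) = 10*(sqrt(2)*sqrt(Q)) = 10*sqrt(2)*sqrt(Q))
sqrt(k(-301) + V(4**3)) = sqrt(10*sqrt(2)*sqrt(-301) + (-26 - 1*4**3)/(2*(4**3))) = sqrt(10*sqrt(2)*(I*sqrt(301)) + (1/2)*(-26 - 1*64)/64) = sqrt(10*I*sqrt(602) + (1/2)*(1/64)*(-26 - 64)) = sqrt(10*I*sqrt(602) + (1/2)*(1/64)*(-90)) = sqrt(10*I*sqrt(602) - 45/64) = sqrt(-45/64 + 10*I*sqrt(602))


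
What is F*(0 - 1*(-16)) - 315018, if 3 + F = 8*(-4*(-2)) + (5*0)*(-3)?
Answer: -314042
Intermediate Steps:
F = 61 (F = -3 + (8*(-4*(-2)) + (5*0)*(-3)) = -3 + (8*8 + 0*(-3)) = -3 + (64 + 0) = -3 + 64 = 61)
F*(0 - 1*(-16)) - 315018 = 61*(0 - 1*(-16)) - 315018 = 61*(0 + 16) - 315018 = 61*16 - 315018 = 976 - 315018 = -314042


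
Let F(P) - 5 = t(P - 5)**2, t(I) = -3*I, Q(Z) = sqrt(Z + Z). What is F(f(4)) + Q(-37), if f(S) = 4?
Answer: 14 + I*sqrt(74) ≈ 14.0 + 8.6023*I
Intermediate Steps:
Q(Z) = sqrt(2)*sqrt(Z) (Q(Z) = sqrt(2*Z) = sqrt(2)*sqrt(Z))
F(P) = 5 + (15 - 3*P)**2 (F(P) = 5 + (-3*(P - 5))**2 = 5 + (-3*(-5 + P))**2 = 5 + (15 - 3*P)**2)
F(f(4)) + Q(-37) = (5 + 9*(5 - 1*4)**2) + sqrt(2)*sqrt(-37) = (5 + 9*(5 - 4)**2) + sqrt(2)*(I*sqrt(37)) = (5 + 9*1**2) + I*sqrt(74) = (5 + 9*1) + I*sqrt(74) = (5 + 9) + I*sqrt(74) = 14 + I*sqrt(74)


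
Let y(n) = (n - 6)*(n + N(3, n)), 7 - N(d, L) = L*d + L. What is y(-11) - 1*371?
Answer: -1051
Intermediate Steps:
N(d, L) = 7 - L - L*d (N(d, L) = 7 - (L*d + L) = 7 - (L + L*d) = 7 + (-L - L*d) = 7 - L - L*d)
y(n) = (-6 + n)*(7 - 3*n) (y(n) = (n - 6)*(n + (7 - n - 1*n*3)) = (-6 + n)*(n + (7 - n - 3*n)) = (-6 + n)*(n + (7 - 4*n)) = (-6 + n)*(7 - 3*n))
y(-11) - 1*371 = (-42 - 3*(-11)**2 + 25*(-11)) - 1*371 = (-42 - 3*121 - 275) - 371 = (-42 - 363 - 275) - 371 = -680 - 371 = -1051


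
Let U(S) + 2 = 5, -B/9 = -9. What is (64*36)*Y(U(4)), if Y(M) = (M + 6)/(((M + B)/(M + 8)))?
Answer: 19008/7 ≈ 2715.4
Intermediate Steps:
B = 81 (B = -9*(-9) = 81)
U(S) = 3 (U(S) = -2 + 5 = 3)
Y(M) = (6 + M)*(8 + M)/(81 + M) (Y(M) = (M + 6)/(((M + 81)/(M + 8))) = (6 + M)/(((81 + M)/(8 + M))) = (6 + M)*((8 + M)/(81 + M)) = (6 + M)*(8 + M)/(81 + M))
(64*36)*Y(U(4)) = (64*36)*((48 + 3² + 14*3)/(81 + 3)) = 2304*((48 + 9 + 42)/84) = 2304*((1/84)*99) = 2304*(33/28) = 19008/7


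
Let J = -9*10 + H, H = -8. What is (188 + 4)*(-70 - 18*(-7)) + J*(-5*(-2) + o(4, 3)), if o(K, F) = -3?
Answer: 10066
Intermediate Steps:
J = -98 (J = -9*10 - 8 = -90 - 8 = -98)
(188 + 4)*(-70 - 18*(-7)) + J*(-5*(-2) + o(4, 3)) = (188 + 4)*(-70 - 18*(-7)) - 98*(-5*(-2) - 3) = 192*(-70 + 126) - 98*(10 - 3) = 192*56 - 98*7 = 10752 - 686 = 10066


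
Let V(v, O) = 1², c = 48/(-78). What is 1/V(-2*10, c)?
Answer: 1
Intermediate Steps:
c = -8/13 (c = 48*(-1/78) = -8/13 ≈ -0.61539)
V(v, O) = 1
1/V(-2*10, c) = 1/1 = 1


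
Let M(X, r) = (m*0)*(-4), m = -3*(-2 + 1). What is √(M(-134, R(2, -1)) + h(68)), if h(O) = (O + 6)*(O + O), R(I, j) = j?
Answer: 4*√629 ≈ 100.32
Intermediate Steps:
m = 3 (m = -3*(-1) = 3)
M(X, r) = 0 (M(X, r) = (3*0)*(-4) = 0*(-4) = 0)
h(O) = 2*O*(6 + O) (h(O) = (6 + O)*(2*O) = 2*O*(6 + O))
√(M(-134, R(2, -1)) + h(68)) = √(0 + 2*68*(6 + 68)) = √(0 + 2*68*74) = √(0 + 10064) = √10064 = 4*√629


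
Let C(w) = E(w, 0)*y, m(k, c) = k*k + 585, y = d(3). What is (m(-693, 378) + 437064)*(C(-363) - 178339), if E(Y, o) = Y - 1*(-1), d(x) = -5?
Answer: -162035616042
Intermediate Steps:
E(Y, o) = 1 + Y (E(Y, o) = Y + 1 = 1 + Y)
y = -5
m(k, c) = 585 + k² (m(k, c) = k² + 585 = 585 + k²)
C(w) = -5 - 5*w (C(w) = (1 + w)*(-5) = -5 - 5*w)
(m(-693, 378) + 437064)*(C(-363) - 178339) = ((585 + (-693)²) + 437064)*((-5 - 5*(-363)) - 178339) = ((585 + 480249) + 437064)*((-5 + 1815) - 178339) = (480834 + 437064)*(1810 - 178339) = 917898*(-176529) = -162035616042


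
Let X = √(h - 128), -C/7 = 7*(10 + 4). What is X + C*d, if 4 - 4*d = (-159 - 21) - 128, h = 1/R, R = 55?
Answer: -53508 + I*√387145/55 ≈ -53508.0 + 11.313*I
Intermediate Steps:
h = 1/55 ≈ 0.018182
C = -686 (C = -49*(10 + 4) = -49*14 = -7*98 = -686)
d = 78 (d = 1 - ((-159 - 21) - 128)/4 = 1 - (-180 - 128)/4 = 1 - ¼*(-308) = 1 + 77 = 78)
X = I*√387145/55 (X = √(1/55 - 128) = √(-7039/55) = I*√387145/55 ≈ 11.313*I)
X + C*d = I*√387145/55 - 686*78 = I*√387145/55 - 53508 = -53508 + I*√387145/55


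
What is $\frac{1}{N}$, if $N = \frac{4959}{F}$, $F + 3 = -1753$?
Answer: $- \frac{1756}{4959} \approx -0.3541$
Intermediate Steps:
$F = -1756$ ($F = -3 - 1753 = -1756$)
$N = - \frac{4959}{1756}$ ($N = \frac{4959}{-1756} = 4959 \left(- \frac{1}{1756}\right) = - \frac{4959}{1756} \approx -2.824$)
$\frac{1}{N} = \frac{1}{- \frac{4959}{1756}} = - \frac{1756}{4959}$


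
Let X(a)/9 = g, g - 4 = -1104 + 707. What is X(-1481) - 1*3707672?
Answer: -3711209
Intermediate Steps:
g = -393 (g = 4 + (-1104 + 707) = 4 - 397 = -393)
X(a) = -3537 (X(a) = 9*(-393) = -3537)
X(-1481) - 1*3707672 = -3537 - 1*3707672 = -3537 - 3707672 = -3711209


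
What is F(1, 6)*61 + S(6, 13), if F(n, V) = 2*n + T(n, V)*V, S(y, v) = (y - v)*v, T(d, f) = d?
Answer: 397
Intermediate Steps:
S(y, v) = v*(y - v)
F(n, V) = 2*n + V*n (F(n, V) = 2*n + n*V = 2*n + V*n)
F(1, 6)*61 + S(6, 13) = (1*(2 + 6))*61 + 13*(6 - 1*13) = (1*8)*61 + 13*(6 - 13) = 8*61 + 13*(-7) = 488 - 91 = 397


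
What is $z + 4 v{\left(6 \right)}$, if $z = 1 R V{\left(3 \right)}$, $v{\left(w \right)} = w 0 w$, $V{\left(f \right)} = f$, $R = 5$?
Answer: $15$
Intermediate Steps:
$v{\left(w \right)} = 0$ ($v{\left(w \right)} = 0 w = 0$)
$z = 15$ ($z = 1 \cdot 5 \cdot 3 = 5 \cdot 3 = 15$)
$z + 4 v{\left(6 \right)} = 15 + 4 \cdot 0 = 15 + 0 = 15$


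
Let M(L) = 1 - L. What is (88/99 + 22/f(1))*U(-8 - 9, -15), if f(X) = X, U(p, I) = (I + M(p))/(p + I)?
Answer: -103/48 ≈ -2.1458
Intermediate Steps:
U(p, I) = (1 + I - p)/(I + p) (U(p, I) = (I + (1 - p))/(p + I) = (1 + I - p)/(I + p))
(88/99 + 22/f(1))*U(-8 - 9, -15) = (88/99 + 22/1)*((1 - 15 - (-8 - 9))/(-15 + (-8 - 9))) = (88*(1/99) + 22*1)*((1 - 15 - 1*(-17))/(-15 - 17)) = (8/9 + 22)*((1 - 15 + 17)/(-32)) = 206*(-1/32*3)/9 = (206/9)*(-3/32) = -103/48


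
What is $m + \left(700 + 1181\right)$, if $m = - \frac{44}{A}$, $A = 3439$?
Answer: $\frac{6468715}{3439} \approx 1881.0$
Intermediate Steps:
$m = - \frac{44}{3439} \approx -0.012794$
$m + \left(700 + 1181\right) = - \frac{44}{3439} + \left(700 + 1181\right) = - \frac{44}{3439} + 1881 = \frac{6468715}{3439}$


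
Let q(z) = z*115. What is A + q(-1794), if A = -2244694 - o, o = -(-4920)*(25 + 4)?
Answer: -2593684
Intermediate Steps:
o = 142680 (o = -(-4920)*29 = -164*(-870) = 142680)
q(z) = 115*z
A = -2387374 (A = -2244694 - 1*142680 = -2244694 - 142680 = -2387374)
A + q(-1794) = -2387374 + 115*(-1794) = -2387374 - 206310 = -2593684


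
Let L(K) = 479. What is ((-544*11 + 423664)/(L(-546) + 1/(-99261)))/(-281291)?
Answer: -20729667240/6687133474619 ≈ -0.0030999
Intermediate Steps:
((-544*11 + 423664)/(L(-546) + 1/(-99261)))/(-281291) = ((-544*11 + 423664)/(479 + 1/(-99261)))/(-281291) = ((-5984 + 423664)/(479 - 1/99261))*(-1/281291) = (417680/(47546018/99261))*(-1/281291) = (417680*(99261/47546018))*(-1/281291) = (20729667240/23773009)*(-1/281291) = -20729667240/6687133474619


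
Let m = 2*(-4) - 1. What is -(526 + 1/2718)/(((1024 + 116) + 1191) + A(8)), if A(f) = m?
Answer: -1429669/6311196 ≈ -0.22653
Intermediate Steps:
m = -9 (m = -8 - 1 = -9)
A(f) = -9
-(526 + 1/2718)/(((1024 + 116) + 1191) + A(8)) = -(526 + 1/2718)/(((1024 + 116) + 1191) - 9) = -(526 + 1/2718)/((1140 + 1191) - 9) = -1429669/(2718*(2331 - 9)) = -1429669/(2718*2322) = -1*1429669/6311196 = -1429669/6311196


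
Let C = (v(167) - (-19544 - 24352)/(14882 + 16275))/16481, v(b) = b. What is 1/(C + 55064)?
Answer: 513498517/28275287587203 ≈ 1.8161e-5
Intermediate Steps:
C = 5247115/513498517 (C = (167 - (-19544 - 24352)/(14882 + 16275))/16481 = (167 - (-43896)/31157)*(1/16481) = (167 - 1*(-43896/31157))*(1/16481) = (167 + 43896/31157)*(1/16481) = (5247115/31157)*(1/16481) = 5247115/513498517 ≈ 0.010218)
1/(C + 55064) = 1/(5247115/513498517 + 55064) = 1/(28275287587203/513498517) = 513498517/28275287587203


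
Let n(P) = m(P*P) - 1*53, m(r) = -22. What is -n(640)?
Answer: 75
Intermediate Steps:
n(P) = -75 (n(P) = -22 - 1*53 = -22 - 53 = -75)
-n(640) = -1*(-75) = 75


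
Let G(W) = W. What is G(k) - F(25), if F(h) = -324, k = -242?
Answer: 82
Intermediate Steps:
G(k) - F(25) = -242 - 1*(-324) = -242 + 324 = 82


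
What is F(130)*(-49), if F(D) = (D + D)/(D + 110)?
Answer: -637/12 ≈ -53.083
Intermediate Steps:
F(D) = 2*D/(110 + D) (F(D) = (2*D)/(110 + D) = 2*D/(110 + D))
F(130)*(-49) = (2*130/(110 + 130))*(-49) = (2*130/240)*(-49) = (2*130*(1/240))*(-49) = (13/12)*(-49) = -637/12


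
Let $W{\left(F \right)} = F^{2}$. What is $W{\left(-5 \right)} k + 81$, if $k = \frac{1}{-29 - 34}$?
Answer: $\frac{5078}{63} \approx 80.603$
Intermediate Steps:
$k = - \frac{1}{63}$ ($k = \frac{1}{-63} = - \frac{1}{63} \approx -0.015873$)
$W{\left(-5 \right)} k + 81 = \left(-5\right)^{2} \left(- \frac{1}{63}\right) + 81 = 25 \left(- \frac{1}{63}\right) + 81 = - \frac{25}{63} + 81 = \frac{5078}{63}$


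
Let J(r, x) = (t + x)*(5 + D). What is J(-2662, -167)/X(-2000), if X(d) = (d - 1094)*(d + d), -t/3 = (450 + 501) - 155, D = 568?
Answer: -41829/353600 ≈ -0.11829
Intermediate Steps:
t = -2388 (t = -3*((450 + 501) - 155) = -3*(951 - 155) = -3*796 = -2388)
X(d) = 2*d*(-1094 + d) (X(d) = (-1094 + d)*(2*d) = 2*d*(-1094 + d))
J(r, x) = -1368324 + 573*x (J(r, x) = (-2388 + x)*(5 + 568) = (-2388 + x)*573 = -1368324 + 573*x)
J(-2662, -167)/X(-2000) = (-1368324 + 573*(-167))/((2*(-2000)*(-1094 - 2000))) = (-1368324 - 95691)/((2*(-2000)*(-3094))) = -1464015/12376000 = -1464015*1/12376000 = -41829/353600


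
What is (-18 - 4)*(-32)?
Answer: 704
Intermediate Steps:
(-18 - 4)*(-32) = -22*(-32) = 704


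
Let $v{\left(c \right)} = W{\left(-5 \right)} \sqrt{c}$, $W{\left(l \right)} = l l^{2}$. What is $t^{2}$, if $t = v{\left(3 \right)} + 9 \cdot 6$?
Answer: $49791 - 13500 \sqrt{3} \approx 26408.0$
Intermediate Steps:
$W{\left(l \right)} = l^{3}$
$v{\left(c \right)} = - 125 \sqrt{c}$ ($v{\left(c \right)} = \left(-5\right)^{3} \sqrt{c} = - 125 \sqrt{c}$)
$t = 54 - 125 \sqrt{3}$ ($t = - 125 \sqrt{3} + 9 \cdot 6 = - 125 \sqrt{3} + 54 = 54 - 125 \sqrt{3} \approx -162.51$)
$t^{2} = \left(54 - 125 \sqrt{3}\right)^{2}$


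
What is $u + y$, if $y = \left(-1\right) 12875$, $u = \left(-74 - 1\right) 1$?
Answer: $-12950$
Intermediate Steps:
$u = -75$ ($u = \left(-75\right) 1 = -75$)
$y = -12875$
$u + y = -75 - 12875 = -12950$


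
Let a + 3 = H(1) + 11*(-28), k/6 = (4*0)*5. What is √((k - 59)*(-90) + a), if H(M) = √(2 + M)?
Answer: √(4999 + √3) ≈ 70.716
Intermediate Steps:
k = 0 (k = 6*((4*0)*5) = 6*(0*5) = 6*0 = 0)
a = -311 + √3 (a = -3 + (√(2 + 1) + 11*(-28)) = -3 + (√3 - 308) = -3 + (-308 + √3) = -311 + √3 ≈ -309.27)
√((k - 59)*(-90) + a) = √((0 - 59)*(-90) + (-311 + √3)) = √(-59*(-90) + (-311 + √3)) = √(5310 + (-311 + √3)) = √(4999 + √3)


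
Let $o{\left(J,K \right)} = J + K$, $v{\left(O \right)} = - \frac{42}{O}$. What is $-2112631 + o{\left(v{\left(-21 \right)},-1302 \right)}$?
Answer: $-2113931$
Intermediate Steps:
$-2112631 + o{\left(v{\left(-21 \right)},-1302 \right)} = -2112631 - \left(1302 + \frac{42}{-21}\right) = -2112631 - 1300 = -2113931$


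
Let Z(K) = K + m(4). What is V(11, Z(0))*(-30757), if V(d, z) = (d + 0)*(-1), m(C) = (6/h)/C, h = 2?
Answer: 338327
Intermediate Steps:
m(C) = 3/C (m(C) = (6/2)/C = (6*(1/2))/C = 3/C)
Z(K) = 3/4 + K (Z(K) = K + 3/4 = 3/4 + K)
V(d, z) = -d (V(d, z) = d*(-1) = -d)
V(11, Z(0))*(-30757) = -1*11*(-30757) = -11*(-30757) = 338327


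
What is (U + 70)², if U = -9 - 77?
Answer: 256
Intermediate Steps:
U = -86
(U + 70)² = (-86 + 70)² = (-16)² = 256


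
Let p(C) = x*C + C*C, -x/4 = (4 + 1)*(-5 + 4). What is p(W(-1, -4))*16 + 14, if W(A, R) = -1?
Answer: -290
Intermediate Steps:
x = 20 (x = -4*(4 + 1)*(-5 + 4) = -20*(-1) = -4*(-5) = 20)
p(C) = C² + 20*C (p(C) = 20*C + C*C = 20*C + C² = C² + 20*C)
p(W(-1, -4))*16 + 14 = -(20 - 1)*16 + 14 = -1*19*16 + 14 = -19*16 + 14 = -304 + 14 = -290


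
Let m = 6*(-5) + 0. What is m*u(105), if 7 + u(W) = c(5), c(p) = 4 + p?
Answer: -60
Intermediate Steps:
u(W) = 2 (u(W) = -7 + (4 + 5) = -7 + 9 = 2)
m = -30 (m = -30 + 0 = -30)
m*u(105) = -30*2 = -60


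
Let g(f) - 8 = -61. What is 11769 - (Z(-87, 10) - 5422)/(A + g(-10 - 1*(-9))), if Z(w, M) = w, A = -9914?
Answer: 117296114/9967 ≈ 11768.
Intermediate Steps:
g(f) = -53 (g(f) = 8 - 61 = -53)
11769 - (Z(-87, 10) - 5422)/(A + g(-10 - 1*(-9))) = 11769 - (-87 - 5422)/(-9914 - 53) = 11769 - (-5509)/(-9967) = 11769 - (-5509)*(-1)/9967 = 11769 - 1*5509/9967 = 11769 - 5509/9967 = 117296114/9967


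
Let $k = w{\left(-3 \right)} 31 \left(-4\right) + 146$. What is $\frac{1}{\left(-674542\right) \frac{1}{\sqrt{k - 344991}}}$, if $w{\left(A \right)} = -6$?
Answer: $- \frac{i \sqrt{344101}}{674542} \approx - 0.00086963 i$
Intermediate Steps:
$k = 890$ ($k = - 6 \cdot 31 \left(-4\right) + 146 = \left(-6\right) \left(-124\right) + 146 = 744 + 146 = 890$)
$\frac{1}{\left(-674542\right) \frac{1}{\sqrt{k - 344991}}} = \frac{1}{\left(-674542\right) \frac{1}{\sqrt{890 - 344991}}} = \frac{1}{\left(-674542\right) \frac{1}{\sqrt{-344101}}} = \frac{1}{\left(-674542\right) \frac{1}{i \sqrt{344101}}} = \frac{1}{\left(-674542\right) \left(- \frac{i \sqrt{344101}}{344101}\right)} = \frac{1}{\frac{674542}{344101} i \sqrt{344101}} = - \frac{i \sqrt{344101}}{674542}$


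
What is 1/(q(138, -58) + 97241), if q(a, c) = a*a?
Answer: 1/116285 ≈ 8.5996e-6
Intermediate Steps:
q(a, c) = a²
1/(q(138, -58) + 97241) = 1/(138² + 97241) = 1/(19044 + 97241) = 1/116285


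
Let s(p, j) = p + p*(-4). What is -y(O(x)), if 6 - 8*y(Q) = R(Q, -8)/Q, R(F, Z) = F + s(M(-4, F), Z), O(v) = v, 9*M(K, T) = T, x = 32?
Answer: -⅔ ≈ -0.66667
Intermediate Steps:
M(K, T) = T/9
s(p, j) = -3*p (s(p, j) = p - 4*p = -3*p)
R(F, Z) = 2*F/3 (R(F, Z) = F - F/3 = 2*F/3)
y(Q) = ⅔ (y(Q) = ¾ - 2*Q/3/(8*Q) = ¾ - ⅛*⅔ = ¾ - 1/12 = ⅔)
-y(O(x)) = -1*⅔ = -⅔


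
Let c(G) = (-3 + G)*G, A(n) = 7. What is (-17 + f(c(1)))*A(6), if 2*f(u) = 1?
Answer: -231/2 ≈ -115.50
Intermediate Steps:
c(G) = G*(-3 + G)
f(u) = ½ (f(u) = (½)*1 = ½)
(-17 + f(c(1)))*A(6) = (-17 + ½)*7 = -33/2*7 = -231/2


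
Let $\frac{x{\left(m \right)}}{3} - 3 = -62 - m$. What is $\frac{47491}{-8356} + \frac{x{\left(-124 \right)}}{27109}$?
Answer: $- \frac{1285804099}{226522804} \approx -5.6763$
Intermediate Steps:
$x{\left(m \right)} = -177 - 3 m$ ($x{\left(m \right)} = 9 + 3 \left(-62 - m\right) = 9 - \left(186 + 3 m\right) = -177 - 3 m$)
$\frac{47491}{-8356} + \frac{x{\left(-124 \right)}}{27109} = \frac{47491}{-8356} + \frac{-177 - -372}{27109} = 47491 \left(- \frac{1}{8356}\right) + \left(-177 + 372\right) \frac{1}{27109} = - \frac{47491}{8356} + 195 \cdot \frac{1}{27109} = - \frac{47491}{8356} + \frac{195}{27109} = - \frac{1285804099}{226522804}$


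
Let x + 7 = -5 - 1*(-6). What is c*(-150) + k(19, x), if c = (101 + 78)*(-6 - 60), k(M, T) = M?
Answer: 1772119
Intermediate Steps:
x = -6 (x = -7 + (-5 - 1*(-6)) = -7 + (-5 + 6) = -7 + 1 = -6)
c = -11814 (c = 179*(-66) = -11814)
c*(-150) + k(19, x) = -11814*(-150) + 19 = 1772100 + 19 = 1772119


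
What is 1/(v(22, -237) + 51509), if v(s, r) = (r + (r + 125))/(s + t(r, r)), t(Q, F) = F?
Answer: 215/11074784 ≈ 1.9413e-5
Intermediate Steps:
v(s, r) = (125 + 2*r)/(r + s) (v(s, r) = (r + (r + 125))/(s + r) = (r + (125 + r))/(r + s) = (125 + 2*r)/(r + s))
1/(v(22, -237) + 51509) = 1/((125 + 2*(-237))/(-237 + 22) + 51509) = 1/((125 - 474)/(-215) + 51509) = 1/(-1/215*(-349) + 51509) = 1/(349/215 + 51509) = 1/(11074784/215) = 215/11074784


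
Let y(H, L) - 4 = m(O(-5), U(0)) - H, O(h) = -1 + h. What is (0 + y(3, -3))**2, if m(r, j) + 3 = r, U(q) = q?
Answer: 64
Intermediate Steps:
m(r, j) = -3 + r
y(H, L) = -5 - H (y(H, L) = 4 + ((-3 + (-1 - 5)) - H) = 4 + ((-3 - 6) - H) = 4 + (-9 - H) = -5 - H)
(0 + y(3, -3))**2 = (0 + (-5 - 1*3))**2 = (0 + (-5 - 3))**2 = (0 - 8)**2 = (-8)**2 = 64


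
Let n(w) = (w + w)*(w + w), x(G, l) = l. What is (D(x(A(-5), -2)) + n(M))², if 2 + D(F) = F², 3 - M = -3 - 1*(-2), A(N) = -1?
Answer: 4356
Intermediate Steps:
M = 4 (M = 3 - (-3 - 1*(-2)) = 3 - (-3 + 2) = 3 - 1*(-1) = 3 + 1 = 4)
D(F) = -2 + F²
n(w) = 4*w² (n(w) = (2*w)*(2*w) = 4*w²)
(D(x(A(-5), -2)) + n(M))² = ((-2 + (-2)²) + 4*4²)² = ((-2 + 4) + 4*16)² = (2 + 64)² = 66² = 4356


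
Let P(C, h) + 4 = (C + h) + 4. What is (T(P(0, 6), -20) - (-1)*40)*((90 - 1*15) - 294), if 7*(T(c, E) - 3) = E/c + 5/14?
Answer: -913741/98 ≈ -9323.9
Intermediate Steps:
P(C, h) = C + h (P(C, h) = -4 + ((C + h) + 4) = -4 + (4 + C + h) = C + h)
T(c, E) = 299/98 + E/(7*c) (T(c, E) = 3 + (E/c + 5/14)/7 = 3 + (5/14 + E/c)/7 = 3 + (5/98 + E/(7*c)) = 299/98 + E/(7*c))
(T(P(0, 6), -20) - (-1)*40)*((90 - 1*15) - 294) = ((299/98 + (⅐)*(-20)/(0 + 6)) - (-1)*40)*((90 - 1*15) - 294) = ((299/98 + (⅐)*(-20)/6) - 1*(-40))*((90 - 15) - 294) = ((299/98 + (⅐)*(-20)*(⅙)) + 40)*(75 - 294) = ((299/98 - 10/21) + 40)*(-219) = (757/294 + 40)*(-219) = (12517/294)*(-219) = -913741/98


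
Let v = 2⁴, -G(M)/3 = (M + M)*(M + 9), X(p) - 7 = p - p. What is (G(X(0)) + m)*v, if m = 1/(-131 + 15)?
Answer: -311812/29 ≈ -10752.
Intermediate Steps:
X(p) = 7 (X(p) = 7 + (p - p) = 7 + 0 = 7)
G(M) = -6*M*(9 + M) (G(M) = -3*(M + M)*(M + 9) = -3*2*M*(9 + M) = -6*M*(9 + M))
m = -1/116 (m = 1/(-116) = -1/116 ≈ -0.0086207)
v = 16
(G(X(0)) + m)*v = (-6*7*(9 + 7) - 1/116)*16 = (-6*7*16 - 1/116)*16 = (-672 - 1/116)*16 = -77953/116*16 = -311812/29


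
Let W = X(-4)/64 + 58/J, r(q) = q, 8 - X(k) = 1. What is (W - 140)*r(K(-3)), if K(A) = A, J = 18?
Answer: 78721/192 ≈ 410.01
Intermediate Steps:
X(k) = 7 (X(k) = 8 - 1*1 = 8 - 1 = 7)
W = 1919/576 (W = 7/64 + 58/18 = 7*(1/64) + 58*(1/18) = 7/64 + 29/9 = 1919/576 ≈ 3.3316)
(W - 140)*r(K(-3)) = (1919/576 - 140)*(-3) = -78721/576*(-3) = 78721/192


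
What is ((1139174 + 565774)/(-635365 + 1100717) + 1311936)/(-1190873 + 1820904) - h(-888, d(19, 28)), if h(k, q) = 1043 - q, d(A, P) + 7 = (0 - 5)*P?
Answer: -87070261872215/73296546478 ≈ -1187.9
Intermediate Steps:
d(A, P) = -7 - 5*P (d(A, P) = -7 + (0 - 5)*P = -7 - 5*P)
((1139174 + 565774)/(-635365 + 1100717) + 1311936)/(-1190873 + 1820904) - h(-888, d(19, 28)) = ((1139174 + 565774)/(-635365 + 1100717) + 1311936)/(-1190873 + 1820904) - (1043 - (-7 - 5*28)) = (1704948/465352 + 1311936)/630031 - (1043 - (-7 - 140)) = (1704948*(1/465352) + 1311936)*(1/630031) - (1043 - 1*(-147)) = (426237/116338 + 1311936)*(1/630031) - (1043 + 147) = (152628436605/116338)*(1/630031) - 1*1190 = 152628436605/73296546478 - 1190 = -87070261872215/73296546478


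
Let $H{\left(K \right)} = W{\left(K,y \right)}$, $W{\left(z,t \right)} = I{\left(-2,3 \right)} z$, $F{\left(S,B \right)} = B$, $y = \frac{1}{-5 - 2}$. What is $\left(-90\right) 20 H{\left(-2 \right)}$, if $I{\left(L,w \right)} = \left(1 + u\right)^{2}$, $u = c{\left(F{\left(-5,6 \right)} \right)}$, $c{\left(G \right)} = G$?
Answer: $176400$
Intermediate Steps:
$y = - \frac{1}{7}$ ($y = \frac{1}{-7} = - \frac{1}{7} \approx -0.14286$)
$u = 6$
$I{\left(L,w \right)} = 49$ ($I{\left(L,w \right)} = \left(1 + 6\right)^{2} = 7^{2} = 49$)
$W{\left(z,t \right)} = 49 z$
$H{\left(K \right)} = 49 K$
$\left(-90\right) 20 H{\left(-2 \right)} = \left(-90\right) 20 \cdot 49 \left(-2\right) = \left(-1800\right) \left(-98\right) = 176400$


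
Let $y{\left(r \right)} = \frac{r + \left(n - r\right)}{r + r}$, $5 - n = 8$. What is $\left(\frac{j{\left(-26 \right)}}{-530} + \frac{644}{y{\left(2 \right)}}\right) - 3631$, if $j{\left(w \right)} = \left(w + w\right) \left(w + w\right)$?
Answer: $- \frac{3573341}{795} \approx -4494.8$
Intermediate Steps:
$n = -3$ ($n = 5 - 8 = -3$)
$j{\left(w \right)} = 4 w^{2}$ ($j{\left(w \right)} = 2 w 2 w = 4 w^{2}$)
$y{\left(r \right)} = - \frac{3}{2 r}$ ($y{\left(r \right)} = \frac{r - \left(3 + r\right)}{r + r} = - \frac{3}{2 r}$)
$\left(\frac{j{\left(-26 \right)}}{-530} + \frac{644}{y{\left(2 \right)}}\right) - 3631 = \left(\frac{4 \left(-26\right)^{2}}{-530} + \frac{644}{\left(- \frac{3}{2}\right) \frac{1}{2}}\right) - 3631 = \left(4 \cdot 676 \left(- \frac{1}{530}\right) + \frac{644}{\left(- \frac{3}{2}\right) \frac{1}{2}}\right) - 3631 = \left(2704 \left(- \frac{1}{530}\right) + \frac{644}{- \frac{3}{4}}\right) - 3631 = \left(- \frac{1352}{265} + 644 \left(- \frac{4}{3}\right)\right) - 3631 = \left(- \frac{1352}{265} - \frac{2576}{3}\right) - 3631 = - \frac{686696}{795} - 3631 = - \frac{3573341}{795}$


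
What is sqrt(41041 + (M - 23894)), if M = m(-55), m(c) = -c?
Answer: sqrt(17202) ≈ 131.16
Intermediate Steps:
M = 55 (M = -1*(-55) = 55)
sqrt(41041 + (M - 23894)) = sqrt(41041 + (55 - 23894)) = sqrt(41041 - 23839) = sqrt(17202)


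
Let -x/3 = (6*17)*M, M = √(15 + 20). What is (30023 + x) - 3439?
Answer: 26584 - 306*√35 ≈ 24774.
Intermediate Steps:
M = √35 ≈ 5.9161
x = -306*√35 (x = -3*6*17*√35 = -306*√35 ≈ -1810.3)
(30023 + x) - 3439 = (30023 - 306*√35) - 3439 = 26584 - 306*√35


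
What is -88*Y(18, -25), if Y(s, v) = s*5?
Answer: -7920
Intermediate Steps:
Y(s, v) = 5*s
-88*Y(18, -25) = -440*18 = -88*90 = -7920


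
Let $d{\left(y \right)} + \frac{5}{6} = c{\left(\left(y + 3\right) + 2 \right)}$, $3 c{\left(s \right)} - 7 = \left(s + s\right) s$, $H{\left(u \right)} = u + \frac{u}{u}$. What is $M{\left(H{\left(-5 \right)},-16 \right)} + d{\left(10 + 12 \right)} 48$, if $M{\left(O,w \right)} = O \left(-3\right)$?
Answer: $23412$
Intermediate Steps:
$H{\left(u \right)} = 1 + u$ ($H{\left(u \right)} = u + 1 = 1 + u$)
$M{\left(O,w \right)} = - 3 O$
$c{\left(s \right)} = \frac{7}{3} + \frac{2 s^{2}}{3}$ ($c{\left(s \right)} = \frac{7}{3} + \frac{\left(s + s\right) s}{3} = \frac{7}{3} + \frac{2 s s}{3} = \frac{7}{3} + \frac{2 s^{2}}{3}$)
$d{\left(y \right)} = \frac{3}{2} + \frac{2 \left(5 + y\right)^{2}}{3}$ ($d{\left(y \right)} = - \frac{5}{6} + \left(\frac{7}{3} + \frac{2 \left(\left(y + 3\right) + 2\right)^{2}}{3}\right) = - \frac{5}{6} + \left(\frac{7}{3} + \frac{2 \left(\left(3 + y\right) + 2\right)^{2}}{3}\right) = - \frac{5}{6} + \left(\frac{7}{3} + \frac{2 \left(5 + y\right)^{2}}{3}\right) = \frac{3}{2} + \frac{2 \left(5 + y\right)^{2}}{3}$)
$M{\left(H{\left(-5 \right)},-16 \right)} + d{\left(10 + 12 \right)} 48 = - 3 \left(1 - 5\right) + \left(\frac{3}{2} + \frac{2 \left(5 + \left(10 + 12\right)\right)^{2}}{3}\right) 48 = \left(-3\right) \left(-4\right) + \left(\frac{3}{2} + \frac{2 \left(5 + 22\right)^{2}}{3}\right) 48 = 12 + \left(\frac{3}{2} + \frac{2 \cdot 27^{2}}{3}\right) 48 = 12 + \left(\frac{3}{2} + \frac{2}{3} \cdot 729\right) 48 = 12 + \left(\frac{3}{2} + 486\right) 48 = 12 + \frac{975}{2} \cdot 48 = 12 + 23400 = 23412$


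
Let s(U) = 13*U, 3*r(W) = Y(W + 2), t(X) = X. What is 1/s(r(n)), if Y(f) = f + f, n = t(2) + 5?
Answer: 1/78 ≈ 0.012821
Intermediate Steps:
n = 7 (n = 2 + 5 = 7)
Y(f) = 2*f
r(W) = 4/3 + 2*W/3 (r(W) = (2*(W + 2))/3 = (2*(2 + W))/3 = (4 + 2*W)/3 = 4/3 + 2*W/3)
1/s(r(n)) = 1/(13*(4/3 + (⅔)*7)) = 1/(13*(4/3 + 14/3)) = 1/(13*6) = 1/78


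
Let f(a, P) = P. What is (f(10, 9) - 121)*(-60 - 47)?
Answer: 11984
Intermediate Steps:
(f(10, 9) - 121)*(-60 - 47) = (9 - 121)*(-60 - 47) = -112*(-107) = 11984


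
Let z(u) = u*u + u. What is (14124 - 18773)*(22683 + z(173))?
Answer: -245397465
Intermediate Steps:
z(u) = u + u² (z(u) = u² + u = u + u²)
(14124 - 18773)*(22683 + z(173)) = (14124 - 18773)*(22683 + 173*(1 + 173)) = -4649*(22683 + 173*174) = -4649*(22683 + 30102) = -4649*52785 = -245397465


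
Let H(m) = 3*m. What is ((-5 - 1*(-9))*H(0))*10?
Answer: 0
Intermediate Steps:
((-5 - 1*(-9))*H(0))*10 = ((-5 - 1*(-9))*(3*0))*10 = ((-5 + 9)*0)*10 = (4*0)*10 = 0*10 = 0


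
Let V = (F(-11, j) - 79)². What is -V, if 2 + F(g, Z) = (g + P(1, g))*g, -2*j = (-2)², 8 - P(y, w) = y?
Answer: -1369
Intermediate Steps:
P(y, w) = 8 - y
j = -2 (j = -½*(-2)² = -½*4 = -2)
F(g, Z) = -2 + g*(7 + g) (F(g, Z) = -2 + (g + (8 - 1*1))*g = -2 + (g + (8 - 1))*g = -2 + (g + 7)*g = -2 + (7 + g)*g = -2 + g*(7 + g))
V = 1369 (V = ((-2 + (-11)² + 7*(-11)) - 79)² = ((-2 + 121 - 77) - 79)² = (42 - 79)² = (-37)² = 1369)
-V = -1*1369 = -1369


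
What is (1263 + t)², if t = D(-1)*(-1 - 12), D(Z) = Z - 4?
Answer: 1763584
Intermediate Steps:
D(Z) = -4 + Z
t = 65 (t = (-4 - 1)*(-1 - 12) = -5*(-13) = 65)
(1263 + t)² = (1263 + 65)² = 1328² = 1763584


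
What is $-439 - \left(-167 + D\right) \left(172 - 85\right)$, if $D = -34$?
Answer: $17048$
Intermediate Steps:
$-439 - \left(-167 + D\right) \left(172 - 85\right) = -439 - \left(-167 - 34\right) \left(172 - 85\right) = -439 - \left(-201\right) 87 = -439 - -17487 = -439 + 17487 = 17048$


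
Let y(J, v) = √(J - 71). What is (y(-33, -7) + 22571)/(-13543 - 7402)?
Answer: -22571/20945 - 2*I*√26/20945 ≈ -1.0776 - 0.0004869*I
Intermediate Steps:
y(J, v) = √(-71 + J)
(y(-33, -7) + 22571)/(-13543 - 7402) = (√(-71 - 33) + 22571)/(-13543 - 7402) = (√(-104) + 22571)/(-20945) = (2*I*√26 + 22571)*(-1/20945) = (22571 + 2*I*√26)*(-1/20945) = -22571/20945 - 2*I*√26/20945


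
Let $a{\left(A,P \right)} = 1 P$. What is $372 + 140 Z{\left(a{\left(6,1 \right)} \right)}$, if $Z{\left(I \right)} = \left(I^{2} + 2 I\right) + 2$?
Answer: $1072$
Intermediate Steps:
$a{\left(A,P \right)} = P$
$Z{\left(I \right)} = 2 + I^{2} + 2 I$
$372 + 140 Z{\left(a{\left(6,1 \right)} \right)} = 372 + 140 \left(2 + 1^{2} + 2 \cdot 1\right) = 372 + 140 \left(2 + 1 + 2\right) = 372 + 140 \cdot 5 = 372 + 700 = 1072$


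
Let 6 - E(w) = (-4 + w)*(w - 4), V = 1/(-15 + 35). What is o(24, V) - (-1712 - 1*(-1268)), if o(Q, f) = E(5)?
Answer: 449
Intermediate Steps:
V = 1/20 ≈ 0.050000
E(w) = 6 - (-4 + w)² (E(w) = 6 - (-4 + w)*(w - 4) = 6 - (-4 + w)*(-4 + w) = 6 - (-4 + w)²)
o(Q, f) = 5 (o(Q, f) = 6 - (-4 + 5)² = 6 - 1*1² = 6 - 1*1 = 6 - 1 = 5)
o(24, V) - (-1712 - 1*(-1268)) = 5 - (-1712 - 1*(-1268)) = 5 - (-1712 + 1268) = 5 - 1*(-444) = 5 + 444 = 449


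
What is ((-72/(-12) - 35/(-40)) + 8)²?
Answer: 14161/64 ≈ 221.27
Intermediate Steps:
((-72/(-12) - 35/(-40)) + 8)² = ((-72*(-1/12) - 35*(-1/40)) + 8)² = ((6 + 7/8) + 8)² = (55/8 + 8)² = (119/8)² = 14161/64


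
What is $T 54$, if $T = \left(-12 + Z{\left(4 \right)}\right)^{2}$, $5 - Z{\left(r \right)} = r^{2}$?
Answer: $28566$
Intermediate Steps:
$Z{\left(r \right)} = 5 - r^{2}$
$T = 529$ ($T = \left(-12 + \left(5 - 4^{2}\right)\right)^{2} = \left(-12 + \left(5 - 16\right)\right)^{2} = \left(-12 - 11\right)^{2} = \left(-23\right)^{2} = 529$)
$T 54 = 529 \cdot 54 = 28566$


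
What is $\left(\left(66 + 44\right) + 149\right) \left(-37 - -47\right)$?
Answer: $2590$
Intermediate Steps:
$\left(\left(66 + 44\right) + 149\right) \left(-37 - -47\right) = \left(110 + 149\right) \left(-37 + 47\right) = 259 \cdot 10 = 2590$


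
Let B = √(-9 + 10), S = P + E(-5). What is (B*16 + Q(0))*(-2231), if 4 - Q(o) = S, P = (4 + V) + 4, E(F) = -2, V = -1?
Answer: -33465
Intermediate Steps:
P = 7 (P = (4 - 1) + 4 = 3 + 4 = 7)
S = 5 (S = 7 - 2 = 5)
Q(o) = -1 (Q(o) = 4 - 1*5 = 4 - 5 = -1)
B = 1 (B = √1 = 1)
(B*16 + Q(0))*(-2231) = (1*16 - 1)*(-2231) = (16 - 1)*(-2231) = 15*(-2231) = -33465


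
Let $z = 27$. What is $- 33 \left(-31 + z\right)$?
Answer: $132$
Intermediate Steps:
$- 33 \left(-31 + z\right) = - 33 \left(-31 + 27\right) = \left(-33\right) \left(-4\right) = 132$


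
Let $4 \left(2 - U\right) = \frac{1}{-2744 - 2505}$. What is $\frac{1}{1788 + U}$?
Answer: $\frac{20996}{37582841} \approx 0.00055866$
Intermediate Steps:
$U = \frac{41993}{20996}$ ($U = 2 - \frac{1}{4 \left(-2744 - 2505\right)} = 2 - \frac{1}{4 \left(-5249\right)} = 2 - - \frac{1}{20996} = 2 + \frac{1}{20996} = \frac{41993}{20996} \approx 2.0$)
$\frac{1}{1788 + U} = \frac{1}{1788 + \frac{41993}{20996}} = \frac{1}{\frac{37582841}{20996}} = \frac{20996}{37582841}$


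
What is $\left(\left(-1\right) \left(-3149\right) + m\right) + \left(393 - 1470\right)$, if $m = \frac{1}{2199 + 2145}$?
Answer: $\frac{9000769}{4344} \approx 2072.0$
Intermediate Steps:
$m = \frac{1}{4344} \approx 0.0002302$
$\left(\left(-1\right) \left(-3149\right) + m\right) + \left(393 - 1470\right) = \left(\left(-1\right) \left(-3149\right) + \frac{1}{4344}\right) + \left(393 - 1470\right) = \left(3149 + \frac{1}{4344}\right) + \left(393 - 1470\right) = \frac{13679257}{4344} - 1077 = \frac{9000769}{4344}$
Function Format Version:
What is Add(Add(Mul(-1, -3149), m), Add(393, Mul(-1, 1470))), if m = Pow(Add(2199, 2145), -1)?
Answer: Rational(9000769, 4344) ≈ 2072.0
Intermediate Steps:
m = Rational(1, 4344) (m = Pow(4344, -1) = Rational(1, 4344) ≈ 0.00023020)
Add(Add(Mul(-1, -3149), m), Add(393, Mul(-1, 1470))) = Add(Add(Mul(-1, -3149), Rational(1, 4344)), Add(393, Mul(-1, 1470))) = Add(Add(3149, Rational(1, 4344)), Add(393, -1470)) = Add(Rational(13679257, 4344), -1077) = Rational(9000769, 4344)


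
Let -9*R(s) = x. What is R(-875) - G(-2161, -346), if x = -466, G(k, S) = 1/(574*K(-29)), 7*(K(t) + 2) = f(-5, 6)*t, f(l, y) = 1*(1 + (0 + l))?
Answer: 1299205/25092 ≈ 51.778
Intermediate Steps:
f(l, y) = 1 + l (f(l, y) = 1*(1 + l) = 1 + l)
K(t) = -2 - 4*t/7 (K(t) = -2 + ((1 - 5)*t)/7 = -2 + (-4*t)/7 = -2 - 4*t/7)
G(k, S) = 1/8364 (G(k, S) = 1/(574*(-2 - 4/7*(-29))) = 1/(574*(-2 + 116/7)) = 1/(574*(102/7)) = (1/574)*(7/102) = 1/8364)
R(s) = 466/9 (R(s) = -⅑*(-466) = 466/9)
R(-875) - G(-2161, -346) = 466/9 - 1*1/8364 = 466/9 - 1/8364 = 1299205/25092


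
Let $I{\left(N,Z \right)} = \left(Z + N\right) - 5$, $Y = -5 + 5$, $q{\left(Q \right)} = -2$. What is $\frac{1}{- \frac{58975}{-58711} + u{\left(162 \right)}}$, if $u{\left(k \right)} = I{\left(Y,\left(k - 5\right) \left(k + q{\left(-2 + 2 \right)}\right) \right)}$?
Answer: $\frac{58711}{1474585740} \approx 3.9815 \cdot 10^{-5}$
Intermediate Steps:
$Y = 0$
$I{\left(N,Z \right)} = -5 + N + Z$ ($I{\left(N,Z \right)} = \left(N + Z\right) - 5 = -5 + N + Z$)
$u{\left(k \right)} = -5 + \left(-5 + k\right) \left(-2 + k\right)$ ($u{\left(k \right)} = -5 + 0 + \left(k - 5\right) \left(k - 2\right) = -5 + 0 + \left(-5 + k\right) \left(-2 + k\right) = -5 + \left(-5 + k\right) \left(-2 + k\right)$)
$\frac{1}{- \frac{58975}{-58711} + u{\left(162 \right)}} = \frac{1}{- \frac{58975}{-58711} + \left(5 + 162^{2} - 1134\right)} = \frac{1}{\left(-58975\right) \left(- \frac{1}{58711}\right) + \left(5 + 26244 - 1134\right)} = \frac{1}{\frac{58975}{58711} + 25115} = \frac{1}{\frac{1474585740}{58711}} = \frac{58711}{1474585740}$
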